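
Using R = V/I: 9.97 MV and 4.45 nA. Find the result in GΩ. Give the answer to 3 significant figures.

(9.97e6) / (4.45e-9) = 2.2404e15 Ω

2240000 GΩ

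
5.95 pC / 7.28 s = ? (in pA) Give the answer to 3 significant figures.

0.817 pA

(5.95 × 10^-12) / (7.28) = 0.81731 × 10^-12 A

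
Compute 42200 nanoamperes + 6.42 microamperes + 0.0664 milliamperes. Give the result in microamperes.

In microamperes:
  42200 nanoamperes = 42200 × 10⁻³ microamperes = 42.2
  6.42 microamperes → 6.42
  0.0664 milliamperes = 0.0664 × 10³ microamperes = 66.4
Sum: 42.2 + 6.42 + 66.4 = 115.02

115.02 microamperes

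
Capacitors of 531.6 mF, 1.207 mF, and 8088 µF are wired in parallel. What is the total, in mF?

540.895 mF

In mF:
  531.6 mF → 531.6
  1.207 mF → 1.207
  8088 µF = 8088 × 10^-3 mF = 8.088
Sum: 531.6 + 1.207 + 8.088 = 540.895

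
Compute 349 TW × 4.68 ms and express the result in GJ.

349 × 10^12 × 4.68 × 10^-3 = 1633.32 × 10^9 J

1633.32 GJ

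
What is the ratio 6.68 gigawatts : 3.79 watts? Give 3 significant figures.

1760000000

(6.68 × 10⁹) / (3.79) = 1.763 × 10⁹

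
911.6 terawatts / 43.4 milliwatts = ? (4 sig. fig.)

21000000000000000

(911.6 × 10¹²) / (43.4 × 10⁻³) = 21.005 × 10¹⁵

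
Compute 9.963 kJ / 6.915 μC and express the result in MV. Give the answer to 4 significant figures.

1441 MV

(9.963 × 10³) / (6.915 × 10⁻⁶) = 1.44078 × 10⁹ V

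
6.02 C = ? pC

(no prefix) = 10⁰, pico = 10⁻¹²; factor is 10¹².
6.02 × 10¹² = 6020000000000

6020000000000 pC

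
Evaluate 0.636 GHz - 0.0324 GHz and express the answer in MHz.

In MHz:
  0.636 GHz = 0.636 × 10^3 MHz = 636
  0.0324 GHz = 0.0324 × 10^3 MHz = 32.4
Difference: 636 - 32.4 = 603.6

603.6 MHz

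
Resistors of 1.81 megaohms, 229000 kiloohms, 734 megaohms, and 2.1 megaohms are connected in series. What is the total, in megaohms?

966.91 megaohms

In megaohms:
  1.81 megaohms → 1.81
  229000 kiloohms = 229000e-3 megaohms = 229
  734 megaohms → 734
  2.1 megaohms → 2.1
Sum: 1.81 + 229 + 734 + 2.1 = 966.91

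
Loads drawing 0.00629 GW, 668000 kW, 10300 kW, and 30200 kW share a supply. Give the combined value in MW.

714.79 MW

In MW:
  0.00629 GW = 0.00629 × 10^3 MW = 6.29
  668000 kW = 668000 × 10^-3 MW = 668
  10300 kW = 10300 × 10^-3 MW = 10.3
  30200 kW = 30200 × 10^-3 MW = 30.2
Sum: 6.29 + 668 + 10.3 + 30.2 = 714.79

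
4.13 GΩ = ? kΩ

giga = 10^9, kilo = 10^3; factor is 10^6.
4.13 × 10^6 = 4130000

4130000 kΩ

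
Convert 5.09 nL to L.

0.00000000509 L

nano = 10⁻⁹, (no prefix) = 10⁰; factor is 10⁻⁹.
5.09 × 10⁻⁹ = 0.00000000509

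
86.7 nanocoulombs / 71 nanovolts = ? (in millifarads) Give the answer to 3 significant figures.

1220 millifarads

(86.7 × 10⁻⁹) / (71 × 10⁻⁹) = 1.2211 F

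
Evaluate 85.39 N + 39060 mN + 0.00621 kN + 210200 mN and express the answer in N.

340.86 N

In N:
  85.39 N → 85.39
  39060 mN = 39060e-3 N = 39.06
  0.00621 kN = 0.00621e3 N = 6.21
  210200 mN = 210200e-3 N = 210.2
Sum: 85.39 + 39.06 + 6.21 + 210.2 = 340.86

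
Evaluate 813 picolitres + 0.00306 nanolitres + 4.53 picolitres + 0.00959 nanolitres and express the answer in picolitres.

In picolitres:
  813 picolitres → 813
  0.00306 nanolitres = 0.00306e3 picolitres = 3.06
  4.53 picolitres → 4.53
  0.00959 nanolitres = 0.00959e3 picolitres = 9.59
Sum: 813 + 3.06 + 4.53 + 9.59 = 830.18

830.18 picolitres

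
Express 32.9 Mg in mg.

mega = 10⁶, milli = 10⁻³; factor is 10⁹.
32.9 × 10⁹ = 32900000000

32900000000 mg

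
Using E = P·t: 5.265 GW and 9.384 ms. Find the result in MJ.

49.40676 MJ

5.265 × 10⁹ × 9.384 × 10⁻³ = 49.40676 × 10⁶ J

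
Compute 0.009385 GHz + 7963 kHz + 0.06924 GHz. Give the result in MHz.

In MHz:
  0.009385 GHz = 0.009385 × 10³ MHz = 9.385
  7963 kHz = 7963 × 10⁻³ MHz = 7.963
  0.06924 GHz = 0.06924 × 10³ MHz = 69.24
Sum: 9.385 + 7.963 + 69.24 = 86.588

86.588 MHz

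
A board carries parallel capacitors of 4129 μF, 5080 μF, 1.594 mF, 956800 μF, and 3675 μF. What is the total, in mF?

971.278 mF

In mF:
  4129 μF = 4129 × 10⁻³ mF = 4.129
  5080 μF = 5080 × 10⁻³ mF = 5.08
  1.594 mF → 1.594
  956800 μF = 956800 × 10⁻³ mF = 956.8
  3675 μF = 3675 × 10⁻³ mF = 3.675
Sum: 4.129 + 5.08 + 1.594 + 956.8 + 3.675 = 971.278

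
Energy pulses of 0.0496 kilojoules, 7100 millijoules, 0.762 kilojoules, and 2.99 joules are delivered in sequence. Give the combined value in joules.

821.69 joules

In joules:
  0.0496 kilojoules = 0.0496 × 10³ joules = 49.6
  7100 millijoules = 7100 × 10⁻³ joules = 7.1
  0.762 kilojoules = 0.762 × 10³ joules = 762
  2.99 joules → 2.99
Sum: 49.6 + 7.1 + 762 + 2.99 = 821.69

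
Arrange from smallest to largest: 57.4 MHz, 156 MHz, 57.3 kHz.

57.4 MHz = 57400000 Hz
156 MHz = 156000000 Hz
57.3 kHz = 57300 Hz

57.3 kHz < 57.4 MHz < 156 MHz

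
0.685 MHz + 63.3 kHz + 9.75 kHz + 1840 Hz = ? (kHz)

In kHz:
  0.685 MHz = 0.685 × 10^3 kHz = 685
  63.3 kHz → 63.3
  9.75 kHz → 9.75
  1840 Hz = 1840 × 10^-3 kHz = 1.84
Sum: 685 + 63.3 + 9.75 + 1.84 = 759.89

759.89 kHz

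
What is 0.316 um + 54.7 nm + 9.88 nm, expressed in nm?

380.58 nm

In nm:
  0.316 um = 0.316 × 10^3 nm = 316
  54.7 nm → 54.7
  9.88 nm → 9.88
Sum: 316 + 54.7 + 9.88 = 380.58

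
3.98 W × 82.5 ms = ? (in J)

0.32835 J

3.98 × 82.5 × 10^-3 = 328.35 × 10^-3 J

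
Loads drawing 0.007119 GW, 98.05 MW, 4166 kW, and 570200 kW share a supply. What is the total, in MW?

In MW:
  0.007119 GW = 0.007119 × 10³ MW = 7.119
  98.05 MW → 98.05
  4166 kW = 4166 × 10⁻³ MW = 4.166
  570200 kW = 570200 × 10⁻³ MW = 570.2
Sum: 7.119 + 98.05 + 4.166 + 570.2 = 679.535

679.535 MW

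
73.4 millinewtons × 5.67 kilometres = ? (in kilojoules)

73.4e-3 × 5.67e3 = 416.178 J

0.416178 kilojoules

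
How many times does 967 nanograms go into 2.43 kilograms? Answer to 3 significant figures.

2510000000

(2.43e3) / (967e-9) = 0.002513e12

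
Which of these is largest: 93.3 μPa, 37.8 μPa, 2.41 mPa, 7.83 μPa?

2.41 mPa

93.3 μPa = 0.0000933 Pa
37.8 μPa = 0.0000378 Pa
2.41 mPa = 0.00241 Pa
7.83 μPa = 0.00000783 Pa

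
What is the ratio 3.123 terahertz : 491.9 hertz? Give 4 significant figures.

(3.123 × 10¹²) / (491.9) = 0.0063489 × 10¹²

6349000000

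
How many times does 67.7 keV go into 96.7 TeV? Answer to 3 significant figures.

1430000000

(96.7 × 10¹²) / (67.7 × 10³) = 1.428 × 10⁹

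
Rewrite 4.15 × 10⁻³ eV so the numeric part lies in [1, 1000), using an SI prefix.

= 4.15 × 10⁻³ eV; 10⁻³ is milli.

4.15 meV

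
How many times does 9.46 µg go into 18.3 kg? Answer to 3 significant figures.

(18.3 × 10^3) / (9.46 × 10^-6) = 1.934 × 10^9

1930000000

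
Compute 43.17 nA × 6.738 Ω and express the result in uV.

43.17 × 10⁻⁹ × 6.738 = 290.87946 × 10⁻⁹ V

0.29087946 uV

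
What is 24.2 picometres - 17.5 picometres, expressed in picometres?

6.7 picometres

In picometres:
  24.2 picometres → 24.2
  17.5 picometres → 17.5
Difference: 24.2 - 17.5 = 6.7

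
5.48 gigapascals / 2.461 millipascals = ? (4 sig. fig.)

(5.48e9) / (2.461e-3) = 2.2267e12

2227000000000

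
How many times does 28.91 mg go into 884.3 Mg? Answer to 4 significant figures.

30590000000

(884.3 × 10⁶) / (28.91 × 10⁻³) = 30.588 × 10⁹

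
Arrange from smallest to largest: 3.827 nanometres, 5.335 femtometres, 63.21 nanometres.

3.827 nanometres = 0.000000003827 metres
5.335 femtometres = 0.000000000000005335 metres
63.21 nanometres = 0.00000006321 metres

5.335 femtometres < 3.827 nanometres < 63.21 nanometres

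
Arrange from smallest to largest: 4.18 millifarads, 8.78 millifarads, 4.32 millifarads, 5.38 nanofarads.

4.18 millifarads = 0.00418 farads
8.78 millifarads = 0.00878 farads
4.32 millifarads = 0.00432 farads
5.38 nanofarads = 0.00000000538 farads

5.38 nanofarads < 4.18 millifarads < 4.32 millifarads < 8.78 millifarads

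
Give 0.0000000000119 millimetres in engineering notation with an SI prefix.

= 11.9 × 10^-15 metres; 10^-15 is femto.

11.9 femtometres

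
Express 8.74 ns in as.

8740000000 as

nano = 10^-9, atto = 10^-18; factor is 10^9.
8.74 × 10^9 = 8740000000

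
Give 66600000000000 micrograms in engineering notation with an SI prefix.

= 66.6 × 10^6 grams; 10^6 is mega.

66.6 megagrams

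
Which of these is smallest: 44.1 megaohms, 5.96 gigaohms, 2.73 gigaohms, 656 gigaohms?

44.1 megaohms = 44100000 ohms
5.96 gigaohms = 5960000000 ohms
2.73 gigaohms = 2730000000 ohms
656 gigaohms = 656000000000 ohms

44.1 megaohms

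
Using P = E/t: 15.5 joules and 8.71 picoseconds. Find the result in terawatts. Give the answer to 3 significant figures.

1.78 terawatts

(15.5) / (8.71e-12) = 1.7796e12 W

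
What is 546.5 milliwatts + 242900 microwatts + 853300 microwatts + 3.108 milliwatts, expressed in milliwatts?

1645.808 milliwatts

In milliwatts:
  546.5 milliwatts → 546.5
  242900 microwatts = 242900 × 10^-3 milliwatts = 242.9
  853300 microwatts = 853300 × 10^-3 milliwatts = 853.3
  3.108 milliwatts → 3.108
Sum: 546.5 + 242.9 + 853.3 + 3.108 = 1645.808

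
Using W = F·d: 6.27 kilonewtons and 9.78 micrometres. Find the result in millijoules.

6.27 × 10³ × 9.78 × 10⁻⁶ = 61.3206 × 10⁻³ J

61.3206 millijoules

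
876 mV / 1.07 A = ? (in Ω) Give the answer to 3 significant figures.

(876 × 10⁻³) / (1.07) = 818.69 × 10⁻³ Ω

0.819 Ω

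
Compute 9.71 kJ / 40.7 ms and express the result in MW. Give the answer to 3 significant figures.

(9.71e3) / (40.7e-3) = 0.23857e6 W

0.239 MW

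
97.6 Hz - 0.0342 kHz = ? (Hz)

63.4 Hz

In Hz:
  97.6 Hz → 97.6
  0.0342 kHz = 0.0342 × 10³ Hz = 34.2
Difference: 97.6 - 34.2 = 63.4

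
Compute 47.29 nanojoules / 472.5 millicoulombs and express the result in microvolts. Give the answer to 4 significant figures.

(47.29e-9) / (472.5e-3) = 0.100085e-6 V

0.1001 microvolts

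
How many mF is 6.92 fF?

0.00000000000692 mF

femto = 1e-15, milli = 1e-3; factor is 1e-12.
6.92 × 1e-12 = 0.00000000000692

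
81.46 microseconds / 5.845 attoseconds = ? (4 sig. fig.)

13940000000000

(81.46 × 10⁻⁶) / (5.845 × 10⁻¹⁸) = 13.937 × 10¹²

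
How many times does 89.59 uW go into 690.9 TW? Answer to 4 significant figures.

(690.9e12) / (89.59e-6) = 7.7118e18

7712000000000000000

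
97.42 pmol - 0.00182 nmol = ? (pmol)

In pmol:
  97.42 pmol → 97.42
  0.00182 nmol = 0.00182 × 10^3 pmol = 1.82
Difference: 97.42 - 1.82 = 95.6

95.6 pmol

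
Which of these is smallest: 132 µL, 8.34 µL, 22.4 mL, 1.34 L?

8.34 µL

132 µL = 0.000132 L
8.34 µL = 0.00000834 L
22.4 mL = 0.0224 L
1.34 L = 1.34 L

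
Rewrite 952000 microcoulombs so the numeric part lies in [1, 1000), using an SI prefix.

952 millicoulombs

= 952 × 10⁻³ coulombs; 10⁻³ is milli.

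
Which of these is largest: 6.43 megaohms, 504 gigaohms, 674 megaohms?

504 gigaohms

6.43 megaohms = 6430000 ohms
504 gigaohms = 504000000000 ohms
674 megaohms = 674000000 ohms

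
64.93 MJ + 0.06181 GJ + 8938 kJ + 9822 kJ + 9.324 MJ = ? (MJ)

154.824 MJ

In MJ:
  64.93 MJ → 64.93
  0.06181 GJ = 0.06181e3 MJ = 61.81
  8938 kJ = 8938e-3 MJ = 8.938
  9822 kJ = 9822e-3 MJ = 9.822
  9.324 MJ → 9.324
Sum: 64.93 + 61.81 + 8.938 + 9.822 + 9.324 = 154.824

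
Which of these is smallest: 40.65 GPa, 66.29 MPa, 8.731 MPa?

40.65 GPa = 40650000000 Pa
66.29 MPa = 66290000 Pa
8.731 MPa = 8731000 Pa

8.731 MPa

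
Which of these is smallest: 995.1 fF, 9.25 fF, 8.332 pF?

9.25 fF

995.1 fF = 0.0000000000009951 F
9.25 fF = 0.00000000000000925 F
8.332 pF = 0.000000000008332 F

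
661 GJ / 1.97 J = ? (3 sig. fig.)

336000000000

(661 × 10^9) / (1.97) = 335.5 × 10^9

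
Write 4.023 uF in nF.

micro = 1e-6, nano = 1e-9; factor is 1e3.
4.023 × 1e3 = 4023

4023 nF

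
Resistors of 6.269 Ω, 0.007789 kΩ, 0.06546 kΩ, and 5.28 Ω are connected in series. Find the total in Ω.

84.798 Ω

In Ω:
  6.269 Ω → 6.269
  0.007789 kΩ = 0.007789 × 10³ Ω = 7.789
  0.06546 kΩ = 0.06546 × 10³ Ω = 65.46
  5.28 Ω → 5.28
Sum: 6.269 + 7.789 + 65.46 + 5.28 = 84.798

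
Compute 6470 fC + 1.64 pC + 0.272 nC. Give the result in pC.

280.11 pC

In pC:
  6470 fC = 6470 × 10⁻³ pC = 6.47
  1.64 pC → 1.64
  0.272 nC = 0.272 × 10³ pC = 272
Sum: 6.47 + 1.64 + 272 = 280.11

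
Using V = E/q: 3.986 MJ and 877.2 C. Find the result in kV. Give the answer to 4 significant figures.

4.544 kV

(3.986e6) / (877.2) = 0.004544e6 V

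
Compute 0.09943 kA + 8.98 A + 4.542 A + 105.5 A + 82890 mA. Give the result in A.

301.342 A

In A:
  0.09943 kA = 0.09943 × 10^3 A = 99.43
  8.98 A → 8.98
  4.542 A → 4.542
  105.5 A → 105.5
  82890 mA = 82890 × 10^-3 A = 82.89
Sum: 99.43 + 8.98 + 4.542 + 105.5 + 82.89 = 301.342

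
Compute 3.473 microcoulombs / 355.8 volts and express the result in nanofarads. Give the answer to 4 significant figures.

9.761 nanofarads

(3.473e-6) / (355.8) = 0.0097611e-6 F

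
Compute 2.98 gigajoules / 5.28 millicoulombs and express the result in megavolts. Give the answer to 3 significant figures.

(2.98 × 10⁹) / (5.28 × 10⁻³) = 0.56439 × 10¹² V

564000 megavolts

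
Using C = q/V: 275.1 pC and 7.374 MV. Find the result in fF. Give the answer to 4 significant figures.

(275.1 × 10⁻¹²) / (7.374 × 10⁶) = 37.3068 × 10⁻¹⁸ F

0.03731 fF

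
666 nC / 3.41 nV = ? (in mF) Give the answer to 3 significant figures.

(666 × 10⁻⁹) / (3.41 × 10⁻⁹) = 195.31 F

195000 mF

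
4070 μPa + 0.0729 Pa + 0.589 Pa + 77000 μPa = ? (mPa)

742.97 mPa

In mPa:
  4070 μPa = 4070e-3 mPa = 4.07
  0.0729 Pa = 0.0729e3 mPa = 72.9
  0.589 Pa = 0.589e3 mPa = 589
  77000 μPa = 77000e-3 mPa = 77
Sum: 4.07 + 72.9 + 589 + 77 = 742.97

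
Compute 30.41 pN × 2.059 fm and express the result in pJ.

30.41 × 10^-12 × 2.059 × 10^-15 = 62.61419 × 10^-27 J

0.00000000000006261419 pJ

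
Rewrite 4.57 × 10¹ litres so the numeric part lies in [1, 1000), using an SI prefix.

= 45.7 litres; mantissa already in [1, 1000).

45.7 litres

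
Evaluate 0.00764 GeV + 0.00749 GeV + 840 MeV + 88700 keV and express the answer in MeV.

943.83 MeV

In MeV:
  0.00764 GeV = 0.00764e3 MeV = 7.64
  0.00749 GeV = 0.00749e3 MeV = 7.49
  840 MeV → 840
  88700 keV = 88700e-3 MeV = 88.7
Sum: 7.64 + 7.49 + 840 + 88.7 = 943.83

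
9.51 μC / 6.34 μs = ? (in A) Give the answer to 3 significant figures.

1.50 A

(9.51 × 10⁻⁶) / (6.34 × 10⁻⁶) = 1.5 A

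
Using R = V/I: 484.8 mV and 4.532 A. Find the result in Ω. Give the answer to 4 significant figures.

0.1070 Ω

(484.8 × 10^-3) / (4.532) = 106.973 × 10^-3 Ω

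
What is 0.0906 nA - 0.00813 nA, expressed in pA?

82.47 pA

In pA:
  0.0906 nA = 0.0906 × 10³ pA = 90.6
  0.00813 nA = 0.00813 × 10³ pA = 8.13
Difference: 90.6 - 8.13 = 82.47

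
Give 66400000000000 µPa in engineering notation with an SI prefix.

= 66.4 × 10⁶ Pa; 10⁶ is mega.

66.4 MPa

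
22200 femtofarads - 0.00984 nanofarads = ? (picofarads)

In picofarads:
  22200 femtofarads = 22200 × 10⁻³ picofarads = 22.2
  0.00984 nanofarads = 0.00984 × 10³ picofarads = 9.84
Difference: 22.2 - 9.84 = 12.36

12.36 picofarads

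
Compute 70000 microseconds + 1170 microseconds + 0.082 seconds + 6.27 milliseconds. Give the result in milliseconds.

159.44 milliseconds

In milliseconds:
  70000 microseconds = 70000 × 10⁻³ milliseconds = 70
  1170 microseconds = 1170 × 10⁻³ milliseconds = 1.17
  0.082 seconds = 0.082 × 10³ milliseconds = 82
  6.27 milliseconds → 6.27
Sum: 70 + 1.17 + 82 + 6.27 = 159.44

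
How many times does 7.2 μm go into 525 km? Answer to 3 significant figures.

72900000000

(525 × 10^3) / (7.2 × 10^-6) = 72.92 × 10^9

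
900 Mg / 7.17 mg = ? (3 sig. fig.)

(900 × 10^6) / (7.17 × 10^-3) = 125.5 × 10^9

126000000000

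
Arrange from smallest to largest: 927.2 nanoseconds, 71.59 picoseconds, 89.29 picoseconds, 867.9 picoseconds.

927.2 nanoseconds = 0.0000009272 seconds
71.59 picoseconds = 0.00000000007159 seconds
89.29 picoseconds = 0.00000000008929 seconds
867.9 picoseconds = 0.0000000008679 seconds

71.59 picoseconds < 89.29 picoseconds < 867.9 picoseconds < 927.2 nanoseconds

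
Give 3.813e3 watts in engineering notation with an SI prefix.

3.813 kilowatts

= 3.813e3 watts; 1e3 is kilo.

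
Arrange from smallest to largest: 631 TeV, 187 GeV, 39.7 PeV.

631 TeV = 631000000000000 eV
187 GeV = 187000000000 eV
39.7 PeV = 39700000000000000 eV

187 GeV < 631 TeV < 39.7 PeV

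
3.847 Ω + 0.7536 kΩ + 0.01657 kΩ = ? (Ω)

In Ω:
  3.847 Ω → 3.847
  0.7536 kΩ = 0.7536 × 10³ Ω = 753.6
  0.01657 kΩ = 0.01657 × 10³ Ω = 16.57
Sum: 3.847 + 753.6 + 16.57 = 774.017

774.017 Ω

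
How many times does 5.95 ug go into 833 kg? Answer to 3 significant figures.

(833e3) / (5.95e-6) = 140e9

140000000000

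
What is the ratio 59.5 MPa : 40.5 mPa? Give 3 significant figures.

1470000000

(59.5 × 10⁶) / (40.5 × 10⁻³) = 1.469 × 10⁹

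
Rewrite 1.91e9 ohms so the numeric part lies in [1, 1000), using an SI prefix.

1.91 gigaohms

= 1.91e9 ohms; 1e9 is giga.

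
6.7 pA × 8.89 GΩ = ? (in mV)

59.563 mV

6.7 × 10^-12 × 8.89 × 10^9 = 59.563 × 10^-3 V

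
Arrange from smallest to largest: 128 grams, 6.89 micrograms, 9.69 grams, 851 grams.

128 grams = 128 grams
6.89 micrograms = 0.00000689 grams
9.69 grams = 9.69 grams
851 grams = 851 grams

6.89 micrograms < 9.69 grams < 128 grams < 851 grams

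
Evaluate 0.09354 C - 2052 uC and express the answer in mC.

In mC:
  0.09354 C = 0.09354e3 mC = 93.54
  2052 uC = 2052e-3 mC = 2.052
Difference: 93.54 - 2.052 = 91.488

91.488 mC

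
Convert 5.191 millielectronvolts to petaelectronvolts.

0.000000000000000005191 petaelectronvolts

milli = 1e-3, peta = 1e15; factor is 1e-18.
5.191 × 1e-18 = 0.000000000000000005191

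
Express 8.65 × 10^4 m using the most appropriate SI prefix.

= 86.5 × 10^3 m; 10^3 is kilo.

86.5 km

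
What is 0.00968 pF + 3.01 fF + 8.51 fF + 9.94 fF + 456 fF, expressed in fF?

487.14 fF

In fF:
  0.00968 pF = 0.00968 × 10^3 fF = 9.68
  3.01 fF → 3.01
  8.51 fF → 8.51
  9.94 fF → 9.94
  456 fF → 456
Sum: 9.68 + 3.01 + 8.51 + 9.94 + 456 = 487.14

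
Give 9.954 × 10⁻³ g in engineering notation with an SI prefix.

9.954 mg

= 9.954 × 10⁻³ g; 10⁻³ is milli.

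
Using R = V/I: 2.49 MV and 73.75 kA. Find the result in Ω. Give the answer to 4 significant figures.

(2.49 × 10⁶) / (73.75 × 10³) = 0.0337627 × 10³ Ω

33.76 Ω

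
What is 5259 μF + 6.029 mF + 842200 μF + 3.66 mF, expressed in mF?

857.148 mF

In mF:
  5259 μF = 5259e-3 mF = 5.259
  6.029 mF → 6.029
  842200 μF = 842200e-3 mF = 842.2
  3.66 mF → 3.66
Sum: 5.259 + 6.029 + 842.2 + 3.66 = 857.148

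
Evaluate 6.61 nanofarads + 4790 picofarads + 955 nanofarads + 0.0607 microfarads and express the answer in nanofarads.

1027.1 nanofarads

In nanofarads:
  6.61 nanofarads → 6.61
  4790 picofarads = 4790 × 10⁻³ nanofarads = 4.79
  955 nanofarads → 955
  0.0607 microfarads = 0.0607 × 10³ nanofarads = 60.7
Sum: 6.61 + 4.79 + 955 + 60.7 = 1027.1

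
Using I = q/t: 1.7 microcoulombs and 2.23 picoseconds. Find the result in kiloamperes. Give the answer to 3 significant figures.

762 kiloamperes

(1.7e-6) / (2.23e-12) = 0.76233e6 A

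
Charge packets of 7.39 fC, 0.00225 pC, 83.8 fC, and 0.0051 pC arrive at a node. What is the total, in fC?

98.54 fC

In fC:
  7.39 fC → 7.39
  0.00225 pC = 0.00225 × 10^3 fC = 2.25
  83.8 fC → 83.8
  0.0051 pC = 0.0051 × 10^3 fC = 5.1
Sum: 7.39 + 2.25 + 83.8 + 5.1 = 98.54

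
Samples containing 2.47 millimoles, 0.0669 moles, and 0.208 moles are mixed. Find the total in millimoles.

In millimoles:
  2.47 millimoles → 2.47
  0.0669 moles = 0.0669 × 10³ millimoles = 66.9
  0.208 moles = 0.208 × 10³ millimoles = 208
Sum: 2.47 + 66.9 + 208 = 277.37

277.37 millimoles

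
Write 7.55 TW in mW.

tera = 10^12, milli = 10^-3; factor is 10^15.
7.55 × 10^15 = 7550000000000000

7550000000000000 mW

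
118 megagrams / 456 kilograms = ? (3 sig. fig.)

259

(118e6) / (456e3) = 0.2588e3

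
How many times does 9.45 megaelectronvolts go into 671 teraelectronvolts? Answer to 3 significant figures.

(671 × 10^12) / (9.45 × 10^6) = 71.01 × 10^6

71000000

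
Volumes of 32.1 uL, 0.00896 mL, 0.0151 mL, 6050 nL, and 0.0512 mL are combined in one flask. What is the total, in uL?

113.41 uL

In uL:
  32.1 uL → 32.1
  0.00896 mL = 0.00896 × 10³ uL = 8.96
  0.0151 mL = 0.0151 × 10³ uL = 15.1
  6050 nL = 6050 × 10⁻³ uL = 6.05
  0.0512 mL = 0.0512 × 10³ uL = 51.2
Sum: 32.1 + 8.96 + 15.1 + 6.05 + 51.2 = 113.41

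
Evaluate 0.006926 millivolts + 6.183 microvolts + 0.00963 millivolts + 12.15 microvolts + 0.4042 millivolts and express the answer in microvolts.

439.089 microvolts

In microvolts:
  0.006926 millivolts = 0.006926 × 10^3 microvolts = 6.926
  6.183 microvolts → 6.183
  0.00963 millivolts = 0.00963 × 10^3 microvolts = 9.63
  12.15 microvolts → 12.15
  0.4042 millivolts = 0.4042 × 10^3 microvolts = 404.2
Sum: 6.926 + 6.183 + 9.63 + 12.15 + 404.2 = 439.089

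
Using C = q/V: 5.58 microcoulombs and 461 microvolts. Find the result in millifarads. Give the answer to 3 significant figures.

12.1 millifarads

(5.58 × 10^-6) / (461 × 10^-6) = 0.012104 F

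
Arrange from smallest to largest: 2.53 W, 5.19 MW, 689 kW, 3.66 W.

2.53 W = 2.53 W
5.19 MW = 5190000 W
689 kW = 689000 W
3.66 W = 3.66 W

2.53 W < 3.66 W < 689 kW < 5.19 MW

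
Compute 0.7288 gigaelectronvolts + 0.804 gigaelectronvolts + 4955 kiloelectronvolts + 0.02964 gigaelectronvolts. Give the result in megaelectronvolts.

In megaelectronvolts:
  0.7288 gigaelectronvolts = 0.7288e3 megaelectronvolts = 728.8
  0.804 gigaelectronvolts = 0.804e3 megaelectronvolts = 804
  4955 kiloelectronvolts = 4955e-3 megaelectronvolts = 4.955
  0.02964 gigaelectronvolts = 0.02964e3 megaelectronvolts = 29.64
Sum: 728.8 + 804 + 4.955 + 29.64 = 1567.395

1567.395 megaelectronvolts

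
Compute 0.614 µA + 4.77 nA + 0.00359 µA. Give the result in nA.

622.36 nA

In nA:
  0.614 µA = 0.614e3 nA = 614
  4.77 nA → 4.77
  0.00359 µA = 0.00359e3 nA = 3.59
Sum: 614 + 4.77 + 3.59 = 622.36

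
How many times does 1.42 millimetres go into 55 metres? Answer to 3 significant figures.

38700

(55) / (1.42e-3) = 38.73e3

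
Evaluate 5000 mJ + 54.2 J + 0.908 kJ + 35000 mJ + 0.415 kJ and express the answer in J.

In J:
  5000 mJ = 5000 × 10^-3 J = 5
  54.2 J → 54.2
  0.908 kJ = 0.908 × 10^3 J = 908
  35000 mJ = 35000 × 10^-3 J = 35
  0.415 kJ = 0.415 × 10^3 J = 415
Sum: 5 + 54.2 + 908 + 35 + 415 = 1417.2

1417.2 J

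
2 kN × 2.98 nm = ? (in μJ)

5.96 μJ

2 × 10³ × 2.98 × 10⁻⁹ = 5.96 × 10⁻⁶ J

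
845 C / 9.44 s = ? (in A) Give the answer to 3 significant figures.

(845) / (9.44) = 89.513 A

89.5 A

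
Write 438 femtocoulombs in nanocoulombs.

femto = 10^-15, nano = 10^-9; factor is 10^-6.
438 × 10^-6 = 0.000438

0.000438 nanocoulombs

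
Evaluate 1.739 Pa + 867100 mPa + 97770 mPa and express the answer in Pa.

966.609 Pa

In Pa:
  1.739 Pa → 1.739
  867100 mPa = 867100 × 10⁻³ Pa = 867.1
  97770 mPa = 97770 × 10⁻³ Pa = 97.77
Sum: 1.739 + 867.1 + 97.77 = 966.609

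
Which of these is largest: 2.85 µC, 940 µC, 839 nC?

940 µC

2.85 µC = 0.00000285 C
940 µC = 0.00094 C
839 nC = 0.000000839 C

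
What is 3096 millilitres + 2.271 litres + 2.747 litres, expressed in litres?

In litres:
  3096 millilitres = 3096 × 10⁻³ litres = 3.096
  2.271 litres → 2.271
  2.747 litres → 2.747
Sum: 3.096 + 2.271 + 2.747 = 8.114

8.114 litres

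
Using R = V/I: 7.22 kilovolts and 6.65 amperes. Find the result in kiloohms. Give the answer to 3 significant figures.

1.09 kiloohms

(7.22 × 10³) / (6.65) = 1.0857 × 10³ Ω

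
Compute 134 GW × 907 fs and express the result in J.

0.121538 J

134 × 10^9 × 907 × 10^-15 = 121538 × 10^-6 J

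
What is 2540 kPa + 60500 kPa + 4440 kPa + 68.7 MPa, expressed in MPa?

136.18 MPa

In MPa:
  2540 kPa = 2540 × 10^-3 MPa = 2.54
  60500 kPa = 60500 × 10^-3 MPa = 60.5
  4440 kPa = 4440 × 10^-3 MPa = 4.44
  68.7 MPa → 68.7
Sum: 2.54 + 60.5 + 4.44 + 68.7 = 136.18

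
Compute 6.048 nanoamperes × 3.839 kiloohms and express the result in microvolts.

23.218272 microvolts

6.048e-9 × 3.839e3 = 23.218272e-6 V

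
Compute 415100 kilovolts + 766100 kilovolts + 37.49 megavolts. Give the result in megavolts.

1218.69 megavolts

In megavolts:
  415100 kilovolts = 415100 × 10⁻³ megavolts = 415.1
  766100 kilovolts = 766100 × 10⁻³ megavolts = 766.1
  37.49 megavolts → 37.49
Sum: 415.1 + 766.1 + 37.49 = 1218.69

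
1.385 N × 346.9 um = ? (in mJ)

1.385 × 346.9 × 10⁻⁶ = 480.4565 × 10⁻⁶ J

0.4804565 mJ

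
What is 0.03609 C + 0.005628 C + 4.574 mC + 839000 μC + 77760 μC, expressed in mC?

In mC:
  0.03609 C = 0.03609 × 10^3 mC = 36.09
  0.005628 C = 0.005628 × 10^3 mC = 5.628
  4.574 mC → 4.574
  839000 μC = 839000 × 10^-3 mC = 839
  77760 μC = 77760 × 10^-3 mC = 77.76
Sum: 36.09 + 5.628 + 4.574 + 839 + 77.76 = 963.052

963.052 mC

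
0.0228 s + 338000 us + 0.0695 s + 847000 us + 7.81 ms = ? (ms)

1285.11 ms

In ms:
  0.0228 s = 0.0228e3 ms = 22.8
  338000 us = 338000e-3 ms = 338
  0.0695 s = 0.0695e3 ms = 69.5
  847000 us = 847000e-3 ms = 847
  7.81 ms → 7.81
Sum: 22.8 + 338 + 69.5 + 847 + 7.81 = 1285.11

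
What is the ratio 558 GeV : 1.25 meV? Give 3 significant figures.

446000000000000

(558 × 10^9) / (1.25 × 10^-3) = 446.4 × 10^12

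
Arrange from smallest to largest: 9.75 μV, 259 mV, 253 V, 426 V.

9.75 μV < 259 mV < 253 V < 426 V

9.75 μV = 0.00000975 V
259 mV = 0.259 V
253 V = 253 V
426 V = 426 V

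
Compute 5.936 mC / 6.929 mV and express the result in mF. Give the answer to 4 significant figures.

856.7 mF

(5.936e-3) / (6.929e-3) = 0.856689 F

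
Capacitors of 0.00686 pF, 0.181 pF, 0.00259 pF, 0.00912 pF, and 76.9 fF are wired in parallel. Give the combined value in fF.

In fF:
  0.00686 pF = 0.00686 × 10³ fF = 6.86
  0.181 pF = 0.181 × 10³ fF = 181
  0.00259 pF = 0.00259 × 10³ fF = 2.59
  0.00912 pF = 0.00912 × 10³ fF = 9.12
  76.9 fF → 76.9
Sum: 6.86 + 181 + 2.59 + 9.12 + 76.9 = 276.47

276.47 fF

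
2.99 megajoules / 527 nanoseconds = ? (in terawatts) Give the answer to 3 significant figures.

(2.99 × 10⁶) / (527 × 10⁻⁹) = 0.0056736 × 10¹⁵ W

5.67 terawatts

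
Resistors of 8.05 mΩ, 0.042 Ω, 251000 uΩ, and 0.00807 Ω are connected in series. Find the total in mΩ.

309.12 mΩ

In mΩ:
  8.05 mΩ → 8.05
  0.042 Ω = 0.042 × 10^3 mΩ = 42
  251000 uΩ = 251000 × 10^-3 mΩ = 251
  0.00807 Ω = 0.00807 × 10^3 mΩ = 8.07
Sum: 8.05 + 42 + 251 + 8.07 = 309.12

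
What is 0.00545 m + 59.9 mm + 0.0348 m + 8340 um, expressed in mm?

108.49 mm

In mm:
  0.00545 m = 0.00545e3 mm = 5.45
  59.9 mm → 59.9
  0.0348 m = 0.0348e3 mm = 34.8
  8340 um = 8340e-3 mm = 8.34
Sum: 5.45 + 59.9 + 34.8 + 8.34 = 108.49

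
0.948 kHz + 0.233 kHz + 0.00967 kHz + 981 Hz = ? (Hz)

In Hz:
  0.948 kHz = 0.948 × 10^3 Hz = 948
  0.233 kHz = 0.233 × 10^3 Hz = 233
  0.00967 kHz = 0.00967 × 10^3 Hz = 9.67
  981 Hz → 981
Sum: 948 + 233 + 9.67 + 981 = 2171.67

2171.67 Hz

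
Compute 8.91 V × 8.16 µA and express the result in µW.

72.7056 µW

8.91 × 8.16 × 10⁻⁶ = 72.7056 × 10⁻⁶ W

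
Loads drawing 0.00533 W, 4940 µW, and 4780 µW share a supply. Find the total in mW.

In mW:
  0.00533 W = 0.00533 × 10³ mW = 5.33
  4940 µW = 4940 × 10⁻³ mW = 4.94
  4780 µW = 4780 × 10⁻³ mW = 4.78
Sum: 5.33 + 4.94 + 4.78 = 15.05

15.05 mW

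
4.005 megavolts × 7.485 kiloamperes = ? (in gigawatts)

29.977425 gigawatts

4.005 × 10⁶ × 7.485 × 10³ = 29.977425 × 10⁹ W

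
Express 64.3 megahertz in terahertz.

mega = 10⁶, tera = 10¹²; factor is 10⁻⁶.
64.3 × 10⁻⁶ = 0.0000643

0.0000643 terahertz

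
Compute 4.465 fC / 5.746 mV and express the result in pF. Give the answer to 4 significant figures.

(4.465e-15) / (5.746e-3) = 0.777062e-12 F

0.7771 pF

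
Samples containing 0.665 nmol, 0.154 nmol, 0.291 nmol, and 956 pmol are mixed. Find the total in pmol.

2066 pmol

In pmol:
  0.665 nmol = 0.665 × 10^3 pmol = 665
  0.154 nmol = 0.154 × 10^3 pmol = 154
  0.291 nmol = 0.291 × 10^3 pmol = 291
  956 pmol → 956
Sum: 665 + 154 + 291 + 956 = 2066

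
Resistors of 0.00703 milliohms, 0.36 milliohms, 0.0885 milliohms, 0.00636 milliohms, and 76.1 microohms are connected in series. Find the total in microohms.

537.99 microohms

In microohms:
  0.00703 milliohms = 0.00703e3 microohms = 7.03
  0.36 milliohms = 0.36e3 microohms = 360
  0.0885 milliohms = 0.0885e3 microohms = 88.5
  0.00636 milliohms = 0.00636e3 microohms = 6.36
  76.1 microohms → 76.1
Sum: 7.03 + 360 + 88.5 + 6.36 + 76.1 = 537.99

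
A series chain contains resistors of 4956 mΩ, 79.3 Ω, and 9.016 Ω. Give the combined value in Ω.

93.272 Ω

In Ω:
  4956 mΩ = 4956 × 10^-3 Ω = 4.956
  79.3 Ω → 79.3
  9.016 Ω → 9.016
Sum: 4.956 + 79.3 + 9.016 = 93.272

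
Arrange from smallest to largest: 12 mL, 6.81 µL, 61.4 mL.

12 mL = 0.012 L
6.81 µL = 0.00000681 L
61.4 mL = 0.0614 L

6.81 µL < 12 mL < 61.4 mL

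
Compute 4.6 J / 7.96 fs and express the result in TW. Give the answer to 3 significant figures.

578 TW

(4.6) / (7.96 × 10⁻¹⁵) = 0.57789 × 10¹⁵ W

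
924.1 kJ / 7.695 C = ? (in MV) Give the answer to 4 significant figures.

(924.1 × 10^3) / (7.695) = 120.091 × 10^3 V

0.1201 MV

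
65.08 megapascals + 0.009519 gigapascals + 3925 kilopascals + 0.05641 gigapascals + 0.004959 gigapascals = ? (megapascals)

139.893 megapascals

In megapascals:
  65.08 megapascals → 65.08
  0.009519 gigapascals = 0.009519e3 megapascals = 9.519
  3925 kilopascals = 3925e-3 megapascals = 3.925
  0.05641 gigapascals = 0.05641e3 megapascals = 56.41
  0.004959 gigapascals = 0.004959e3 megapascals = 4.959
Sum: 65.08 + 9.519 + 3.925 + 56.41 + 4.959 = 139.893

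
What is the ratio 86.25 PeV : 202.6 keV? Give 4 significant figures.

(86.25 × 10^15) / (202.6 × 10^3) = 0.42572 × 10^12

425700000000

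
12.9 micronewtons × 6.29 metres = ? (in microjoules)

81.141 microjoules

12.9 × 10⁻⁶ × 6.29 = 81.141 × 10⁻⁶ J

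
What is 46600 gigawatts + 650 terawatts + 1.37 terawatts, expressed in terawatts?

697.97 terawatts

In terawatts:
  46600 gigawatts = 46600 × 10^-3 terawatts = 46.6
  650 terawatts → 650
  1.37 terawatts → 1.37
Sum: 46.6 + 650 + 1.37 = 697.97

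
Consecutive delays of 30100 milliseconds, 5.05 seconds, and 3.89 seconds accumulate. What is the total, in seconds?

In seconds:
  30100 milliseconds = 30100 × 10^-3 seconds = 30.1
  5.05 seconds → 5.05
  3.89 seconds → 3.89
Sum: 30.1 + 5.05 + 3.89 = 39.04

39.04 seconds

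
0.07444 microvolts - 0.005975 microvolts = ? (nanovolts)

In nanovolts:
  0.07444 microvolts = 0.07444 × 10³ nanovolts = 74.44
  0.005975 microvolts = 0.005975 × 10³ nanovolts = 5.975
Difference: 74.44 - 5.975 = 68.465

68.465 nanovolts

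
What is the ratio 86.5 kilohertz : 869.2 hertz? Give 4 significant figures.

(86.5 × 10³) / (869.2) = 0.099517 × 10³

99.52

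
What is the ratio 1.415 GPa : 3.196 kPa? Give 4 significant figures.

442700

(1.415 × 10⁹) / (3.196 × 10³) = 0.44274 × 10⁶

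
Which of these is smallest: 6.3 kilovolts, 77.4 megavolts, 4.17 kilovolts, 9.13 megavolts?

6.3 kilovolts = 6300 volts
77.4 megavolts = 77400000 volts
4.17 kilovolts = 4170 volts
9.13 megavolts = 9130000 volts

4.17 kilovolts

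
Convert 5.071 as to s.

atto = 1e-18, (no prefix) = 1e0; factor is 1e-18.
5.071 × 1e-18 = 0.000000000000000005071

0.000000000000000005071 s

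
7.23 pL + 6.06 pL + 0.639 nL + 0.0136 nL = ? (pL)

665.89 pL

In pL:
  7.23 pL → 7.23
  6.06 pL → 6.06
  0.639 nL = 0.639 × 10³ pL = 639
  0.0136 nL = 0.0136 × 10³ pL = 13.6
Sum: 7.23 + 6.06 + 639 + 13.6 = 665.89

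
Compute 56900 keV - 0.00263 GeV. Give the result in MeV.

In MeV:
  56900 keV = 56900 × 10^-3 MeV = 56.9
  0.00263 GeV = 0.00263 × 10^3 MeV = 2.63
Difference: 56.9 - 2.63 = 54.27

54.27 MeV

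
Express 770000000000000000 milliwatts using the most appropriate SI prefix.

770 terawatts

= 770 × 10¹² watts; 10¹² is tera.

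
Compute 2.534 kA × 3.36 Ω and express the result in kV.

8.51424 kV

2.534 × 10³ × 3.36 = 8.51424 × 10³ V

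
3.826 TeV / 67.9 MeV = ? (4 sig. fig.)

56350

(3.826e12) / (67.9e6) = 0.056348e6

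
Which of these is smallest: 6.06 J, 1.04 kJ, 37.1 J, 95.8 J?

6.06 J

6.06 J = 6.06 J
1.04 kJ = 1040 J
37.1 J = 37.1 J
95.8 J = 95.8 J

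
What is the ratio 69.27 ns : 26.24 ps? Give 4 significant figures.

2640

(69.27 × 10⁻⁹) / (26.24 × 10⁻¹²) = 2.6399 × 10³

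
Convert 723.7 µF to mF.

0.7237 mF

micro = 10^-6, milli = 10^-3; factor is 10^-3.
723.7 × 10^-3 = 0.7237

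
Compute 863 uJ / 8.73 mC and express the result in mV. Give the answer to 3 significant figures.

98.9 mV

(863 × 10^-6) / (8.73 × 10^-3) = 98.855 × 10^-3 V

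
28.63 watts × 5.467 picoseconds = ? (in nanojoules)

0.15652021 nanojoules

28.63 × 5.467 × 10⁻¹² = 156.52021 × 10⁻¹² J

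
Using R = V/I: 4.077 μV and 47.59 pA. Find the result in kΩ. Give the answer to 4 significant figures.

(4.077 × 10^-6) / (47.59 × 10^-12) = 0.0856693 × 10^6 Ω

85.67 kΩ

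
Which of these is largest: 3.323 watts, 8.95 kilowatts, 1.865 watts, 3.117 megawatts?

3.117 megawatts

3.323 watts = 3.323 watts
8.95 kilowatts = 8950 watts
1.865 watts = 1.865 watts
3.117 megawatts = 3117000 watts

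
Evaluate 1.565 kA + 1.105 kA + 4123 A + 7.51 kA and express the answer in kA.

In kA:
  1.565 kA → 1.565
  1.105 kA → 1.105
  4123 A = 4123 × 10^-3 kA = 4.123
  7.51 kA → 7.51
Sum: 1.565 + 1.105 + 4.123 + 7.51 = 14.303

14.303 kA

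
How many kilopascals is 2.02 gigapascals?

2020000 kilopascals

giga = 10^9, kilo = 10^3; factor is 10^6.
2.02 × 10^6 = 2020000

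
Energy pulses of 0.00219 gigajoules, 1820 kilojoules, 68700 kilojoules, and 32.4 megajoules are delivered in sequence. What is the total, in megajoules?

In megajoules:
  0.00219 gigajoules = 0.00219 × 10³ megajoules = 2.19
  1820 kilojoules = 1820 × 10⁻³ megajoules = 1.82
  68700 kilojoules = 68700 × 10⁻³ megajoules = 68.7
  32.4 megajoules → 32.4
Sum: 2.19 + 1.82 + 68.7 + 32.4 = 105.11

105.11 megajoules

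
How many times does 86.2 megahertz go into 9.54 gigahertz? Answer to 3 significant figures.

(9.54 × 10⁹) / (86.2 × 10⁶) = 0.1107 × 10³

111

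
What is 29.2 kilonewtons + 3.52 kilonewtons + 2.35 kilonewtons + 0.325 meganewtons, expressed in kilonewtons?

In kilonewtons:
  29.2 kilonewtons → 29.2
  3.52 kilonewtons → 3.52
  2.35 kilonewtons → 2.35
  0.325 meganewtons = 0.325 × 10^3 kilonewtons = 325
Sum: 29.2 + 3.52 + 2.35 + 325 = 360.07

360.07 kilonewtons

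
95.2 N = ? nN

95200000000 nN

(no prefix) = 1e0, nano = 1e-9; factor is 1e9.
95.2 × 1e9 = 95200000000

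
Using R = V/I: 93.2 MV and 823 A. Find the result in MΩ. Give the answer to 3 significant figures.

(93.2e6) / (823) = 0.11324e6 Ω

0.113 MΩ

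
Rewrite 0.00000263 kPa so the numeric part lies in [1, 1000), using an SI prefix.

= 2.63 × 10^-3 Pa; 10^-3 is milli.

2.63 mPa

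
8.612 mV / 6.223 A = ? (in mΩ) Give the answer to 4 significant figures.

1.384 mΩ

(8.612 × 10^-3) / (6.223) = 1.3839 × 10^-3 Ω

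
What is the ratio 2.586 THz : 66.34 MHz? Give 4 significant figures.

(2.586 × 10^12) / (66.34 × 10^6) = 0.038981 × 10^6

38980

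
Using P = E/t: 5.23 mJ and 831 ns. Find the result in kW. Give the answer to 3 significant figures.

(5.23 × 10⁻³) / (831 × 10⁻⁹) = 0.0062936 × 10⁶ W

6.29 kW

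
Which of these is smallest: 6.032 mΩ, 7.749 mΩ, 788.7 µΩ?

6.032 mΩ = 0.006032 Ω
7.749 mΩ = 0.007749 Ω
788.7 µΩ = 0.0007887 Ω

788.7 µΩ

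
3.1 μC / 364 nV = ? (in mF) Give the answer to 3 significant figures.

8520 mF

(3.1 × 10^-6) / (364 × 10^-9) = 0.0085165 × 10^3 F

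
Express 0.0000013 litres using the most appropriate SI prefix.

= 1.3e-6 litres; 1e-6 is micro.

1.3 microlitres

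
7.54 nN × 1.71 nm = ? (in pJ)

0.0000128934 pJ

7.54 × 10⁻⁹ × 1.71 × 10⁻⁹ = 12.8934 × 10⁻¹⁸ J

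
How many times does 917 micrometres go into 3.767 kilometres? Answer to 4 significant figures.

(3.767 × 10³) / (917 × 10⁻⁶) = 0.004108 × 10⁹

4108000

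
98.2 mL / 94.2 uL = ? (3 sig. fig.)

(98.2 × 10^-3) / (94.2 × 10^-6) = 1.042 × 10^3

1040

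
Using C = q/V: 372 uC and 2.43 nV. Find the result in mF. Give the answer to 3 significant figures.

153000000 mF

(372 × 10^-6) / (2.43 × 10^-9) = 153.09 × 10^3 F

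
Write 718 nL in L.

0.000000718 L

nano = 10⁻⁹, (no prefix) = 10⁰; factor is 10⁻⁹.
718 × 10⁻⁹ = 0.000000718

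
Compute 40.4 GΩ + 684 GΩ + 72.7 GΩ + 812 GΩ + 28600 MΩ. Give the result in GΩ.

In GΩ:
  40.4 GΩ → 40.4
  684 GΩ → 684
  72.7 GΩ → 72.7
  812 GΩ → 812
  28600 MΩ = 28600 × 10^-3 GΩ = 28.6
Sum: 40.4 + 684 + 72.7 + 812 + 28.6 = 1637.7

1637.7 GΩ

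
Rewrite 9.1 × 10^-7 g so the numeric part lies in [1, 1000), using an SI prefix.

= 910 × 10^-9 g; 10^-9 is nano.

910 ng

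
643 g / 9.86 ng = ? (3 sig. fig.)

(643) / (9.86e-9) = 65.21e9

65200000000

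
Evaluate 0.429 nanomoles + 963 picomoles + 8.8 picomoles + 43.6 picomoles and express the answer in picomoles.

1444.4 picomoles

In picomoles:
  0.429 nanomoles = 0.429 × 10³ picomoles = 429
  963 picomoles → 963
  8.8 picomoles → 8.8
  43.6 picomoles → 43.6
Sum: 429 + 963 + 8.8 + 43.6 = 1444.4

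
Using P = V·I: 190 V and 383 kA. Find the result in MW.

72.77 MW

190 × 383 × 10³ = 72770 × 10³ W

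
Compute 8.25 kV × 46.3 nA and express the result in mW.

0.381975 mW

8.25 × 10³ × 46.3 × 10⁻⁹ = 381.975 × 10⁻⁶ W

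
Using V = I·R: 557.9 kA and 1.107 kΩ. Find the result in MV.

557.9 × 10³ × 1.107 × 10³ = 617.5953 × 10⁶ V

617.5953 MV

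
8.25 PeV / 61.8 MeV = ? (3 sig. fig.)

(8.25 × 10¹⁵) / (61.8 × 10⁶) = 0.1335 × 10⁹

133000000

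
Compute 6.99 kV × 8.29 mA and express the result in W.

57.9471 W

6.99e3 × 8.29e-3 = 57.9471 W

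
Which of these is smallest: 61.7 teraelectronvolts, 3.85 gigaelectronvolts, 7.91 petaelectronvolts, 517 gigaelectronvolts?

61.7 teraelectronvolts = 61700000000000 electronvolts
3.85 gigaelectronvolts = 3850000000 electronvolts
7.91 petaelectronvolts = 7910000000000000 electronvolts
517 gigaelectronvolts = 517000000000 electronvolts

3.85 gigaelectronvolts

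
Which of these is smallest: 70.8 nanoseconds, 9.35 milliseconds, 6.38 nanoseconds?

6.38 nanoseconds

70.8 nanoseconds = 0.0000000708 seconds
9.35 milliseconds = 0.00935 seconds
6.38 nanoseconds = 0.00000000638 seconds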